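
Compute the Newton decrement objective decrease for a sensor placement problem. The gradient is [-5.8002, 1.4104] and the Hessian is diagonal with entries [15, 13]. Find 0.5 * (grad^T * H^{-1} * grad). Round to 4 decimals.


Step 1: H is diagonal, so H^(-1) * g = [-0.3867, 0.1085].
Step 2: g^T H^(-1) g = sum_i g_i^2 / H_ii
  = (-5.8002)^2/15 + (1.4104)^2/13
  = 2.2428 + 0.153 = 2.3958
Step 3: Objective decrease = 0.5 * g^T H^(-1) g = 1.1979


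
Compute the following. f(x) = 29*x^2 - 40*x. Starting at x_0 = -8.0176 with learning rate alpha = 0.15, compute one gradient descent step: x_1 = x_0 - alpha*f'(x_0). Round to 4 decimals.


We compute the gradient at x_0 and apply the update.
f'(x) = 58*x - 40
f'(-8.0176) = 58*-8.0176 - 40 = -505.0208
x_1 = -8.0176 - 0.15*-505.0208 = 67.7355


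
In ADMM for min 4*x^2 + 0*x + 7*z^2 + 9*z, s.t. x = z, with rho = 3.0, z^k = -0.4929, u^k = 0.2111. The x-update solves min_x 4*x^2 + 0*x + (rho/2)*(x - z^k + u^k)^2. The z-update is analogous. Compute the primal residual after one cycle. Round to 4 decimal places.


ADMM iteration with rho = 3.0, z^k = -0.4929, u^k = 0.2111
Step 1: x-update.
Minimize 4*x^2 + 0*x + (3.0/2)*(x + 0.4929 + 0.2111)^2
FOC: (2*4 + 3.0)*x = 0 + 3.0*(-0.4929 - 0.2111)
x^{k+1} = -0.192
Step 2: z-update.
Minimize 7*z^2 + 9*z + (3.0/2)*(-0.192 - z + 0.2111)^2
FOC: (2*7 + 3.0)*z = -9 + 3.0*(-0.192 + 0.2111)
z^{k+1} = -0.526
Step 3: u-update.
u^{k+1} = 0.2111 - 0.192 + 0.526 = 0.5451
Step 4: Primal residual = |-0.192 + 0.526| = 0.334


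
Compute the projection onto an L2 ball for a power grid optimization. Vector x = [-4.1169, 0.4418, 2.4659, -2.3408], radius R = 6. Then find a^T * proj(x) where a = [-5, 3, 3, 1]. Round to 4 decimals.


Step 1: Compute ||x|| (intermediates to 6 decimals).
||x|| = sqrt((-4.1169)^2 + 0.4418^2 + 2.4659^2 + (-2.3408)^2) = 5.357617
Step 2: Project.
Since ||x|| <= R, proj = x (no scaling needed).
proj(x) = [-4.1169, 0.4418, 2.4659, -2.3408]
Step 3: Dot product.
a^T * proj(x) = -5*(-4.1169) + 3*0.4418 + 3*2.4659 + 1*(-2.3408) = 26.9668


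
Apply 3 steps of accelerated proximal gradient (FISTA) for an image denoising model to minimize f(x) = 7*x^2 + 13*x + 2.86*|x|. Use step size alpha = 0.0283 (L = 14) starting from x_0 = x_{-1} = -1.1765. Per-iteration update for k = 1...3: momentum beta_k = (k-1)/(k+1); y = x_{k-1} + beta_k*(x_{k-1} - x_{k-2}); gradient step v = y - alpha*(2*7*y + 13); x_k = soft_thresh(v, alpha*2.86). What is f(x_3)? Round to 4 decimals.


FISTA on f(x) = 7*x^2 + 13*x + 2.86*|x|
L = 14, alpha = 0.0283
Iteration 1: beta = 0.0, y = -1.1765 + 0.0*(-1.1765 + 1.1765) = -1.1765
  grad(y) = -3.471, v = y - alpha*grad = -1.0783
  prox(v) = soft_thresh(-1.0783, 0.0809) = -0.9973
Iteration 2: beta = 0.3333, y = -0.9973 + 0.3333*(-0.9973 + 1.1765) = -0.9376
  grad(y) = -0.1265, v = y - alpha*grad = -0.934
  prox(v) = soft_thresh(-0.934, 0.0809) = -0.8531
Iteration 3: beta = 0.5, y = -0.8531 + 0.5*(-0.8531 + 0.9973) = -0.781
  grad(y) = 2.0664, v = y - alpha*grad = -0.8394
  prox(v) = soft_thresh(-0.8394, 0.0809) = -0.7585
f(x_3) = 7*(-0.7585)^2 + 13*(-0.7585) + 2.86*|-0.7585| = -3.6639


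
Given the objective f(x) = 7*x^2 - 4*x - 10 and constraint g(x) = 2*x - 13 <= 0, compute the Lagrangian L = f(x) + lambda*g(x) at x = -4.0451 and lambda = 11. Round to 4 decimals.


Step 1: Evaluate f(x).
f(-4.0451) = 7*(-4.0451)^2 - 4*(-4.0451) - 10 = 120.7202
Step 2: Evaluate g(x).
g(-4.0451) = 2*-4.0451 - 13 = -21.0902
Step 3: Compute Lagrangian.
L = 120.7202 + 11*-21.0902 = -111.272


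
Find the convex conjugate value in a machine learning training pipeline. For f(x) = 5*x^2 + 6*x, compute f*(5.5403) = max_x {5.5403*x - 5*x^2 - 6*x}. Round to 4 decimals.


f*(y) = sup_x {y*x - a*x^2 - b*x} = sup_x {(y-b)*x - a*x^2}
FOC: (y - b) - 2a*x = 0 => x* = (y - b)/(2a)
x* = (5.5403 - 6)/(2*5) = -0.046
f*(5.5403) = (y-b)^2/(4a) = (5.5403 - 6)^2/(4*5)
= 0.2113/20 = 0.0106


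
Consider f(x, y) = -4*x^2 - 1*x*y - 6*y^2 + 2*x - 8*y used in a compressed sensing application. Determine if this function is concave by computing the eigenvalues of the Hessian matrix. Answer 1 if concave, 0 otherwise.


The Hessian of f(x,y) = -4*x^2 - 1*x*y - 6*y^2 + 2*x - 8*y is:
H = [[-8, -1], [-1, -12]]
Trace = -8 - 12 = -20
Determinant = -8*-12 - (-1)^2 = 95
Discriminant = (-20)^2 - 4*95 = 20.0
Eigenvalues: lambda_1 = -12.2361, lambda_2 = -7.7639
The function is concave.

1


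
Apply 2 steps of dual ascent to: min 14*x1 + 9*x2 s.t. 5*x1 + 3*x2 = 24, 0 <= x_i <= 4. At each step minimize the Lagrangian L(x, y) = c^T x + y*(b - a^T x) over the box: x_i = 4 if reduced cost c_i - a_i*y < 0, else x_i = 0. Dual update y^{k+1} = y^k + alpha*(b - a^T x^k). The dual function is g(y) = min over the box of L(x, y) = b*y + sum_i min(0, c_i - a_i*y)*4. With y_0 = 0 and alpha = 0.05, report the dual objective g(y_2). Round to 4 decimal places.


Dual ascent for LP: min 14*x1 + 9*x2, 5*x1 + 3*x2 = 24, 0 <= x_i <= 4
Step 1: y^k = 0.0, reduced costs: (14.0, 9.0)
  x^k = (0.0, 0.0), subgradient = b - a^T x = 24.0
  y^{k+1} = 0.0 + 0.05*24.0 = 1.2
Step 2: y^k = 1.2, reduced costs: (8.0, 5.4)
  x^k = (0.0, 0.0), subgradient = b - a^T x = 24.0
  y^{k+1} = 1.2 + 0.05*24.0 = 2.4
Dual objective at y_2 = 2.4: reduced costs (2.0, 1.8), box minimizer x = (0.0, 0.0)
g(y_2) = b*y + (c1 - a1*y)*x1 + (c2 - a2*y)*x2 = 24*2.4 + 2.0*0.0 + 1.8*0.0 = 57.6 + 0.0 + 0.0 = 57.6


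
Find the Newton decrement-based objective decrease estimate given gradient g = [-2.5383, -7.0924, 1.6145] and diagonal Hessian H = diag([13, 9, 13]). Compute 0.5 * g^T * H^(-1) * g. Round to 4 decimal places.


Step 1: H is diagonal, so H^(-1) * g = [-0.1953, -0.788, 0.1242].
Step 2: g^T H^(-1) g = sum_i g_i^2 / H_ii
  = (-2.5383)^2/13 + (-7.0924)^2/9 + (1.6145)^2/13
  = 0.4956 + 5.5891 + 0.2005 = 6.2852
Step 3: Objective decrease = 0.5 * g^T H^(-1) g = 3.1426


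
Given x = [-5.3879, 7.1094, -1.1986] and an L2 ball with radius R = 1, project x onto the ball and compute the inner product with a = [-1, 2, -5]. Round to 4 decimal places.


Step 1: Compute ||x|| (intermediates to 6 decimals).
||x|| = sqrt((-5.3879)^2 + 7.1094^2 + (-1.1986)^2) = 9.000538
Step 2: Project.
Since ||x|| > R, scale = R/||x|| = 1/9.000538 = 0.111104, proj(x) = scale * x
proj(x) = [-0.598617, 0.789883, -0.133169]
Step 3: Dot product.
a^T * proj(x) = -1*(-0.598617) + 2*0.789883 - 5*(-0.133169) = 2.8442


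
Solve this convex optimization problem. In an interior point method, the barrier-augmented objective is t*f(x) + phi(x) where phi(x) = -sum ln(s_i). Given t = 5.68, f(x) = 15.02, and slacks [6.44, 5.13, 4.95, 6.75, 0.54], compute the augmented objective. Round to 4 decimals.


Step 1: Compute log-barrier.
ln values: [1.8625, 1.6351, 1.5994, 1.9095, -0.6162]
phi = -(1.8625 + 1.6351 + 1.5994 + 1.9095 - 0.6162) = -6.3904
Step 2: Compute augmented objective.
t*f(x) = 5.68*15.02 = 85.3136
Total = 85.3136 - 6.3904 = 78.9232


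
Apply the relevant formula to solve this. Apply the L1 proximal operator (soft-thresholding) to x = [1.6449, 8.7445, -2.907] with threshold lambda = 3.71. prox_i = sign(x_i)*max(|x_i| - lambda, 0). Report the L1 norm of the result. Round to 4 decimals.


Soft-thresholding with lambda = 3.71:
prox(1.6449) = sign(1.6449)*max(|1.6449| - 3.71, 0) = 0.0
prox(8.7445) = sign(8.7445)*max(|8.7445| - 3.71, 0) = 5.0345
prox(-2.907) = sign(-2.907)*max(|-2.907| - 3.71, 0) = 0.0
prox(x) = [0.0, 5.0345, 0.0]
||prox(x)||_1 = 0.0 + 5.0345 + 0.0 = 5.0345


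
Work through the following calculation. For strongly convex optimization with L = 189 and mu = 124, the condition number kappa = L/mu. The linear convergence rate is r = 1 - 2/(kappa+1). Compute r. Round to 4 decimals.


Step 1: Compute the condition number.
kappa = L/mu = 189/124 = 1.5242
Step 2: Compute the convergence rate.
r = 1 - 2/(kappa + 1) = 1 - 2*mu/(L + mu) = (L - mu)/(L + mu) = 65/313 = 0.2077


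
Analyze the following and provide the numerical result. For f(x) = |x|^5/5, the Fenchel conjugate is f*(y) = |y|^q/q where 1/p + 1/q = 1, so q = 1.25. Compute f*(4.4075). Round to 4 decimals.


The conjugate exponent q satisfies 1/p + 1/q = 1.
p = 5, so q = 5/(5 - 1) = 1.25
|y|^q = 4.4075^1.25 = 6.3862
f*(4.4075) = 6.3862 / 1.25 = 5.1089


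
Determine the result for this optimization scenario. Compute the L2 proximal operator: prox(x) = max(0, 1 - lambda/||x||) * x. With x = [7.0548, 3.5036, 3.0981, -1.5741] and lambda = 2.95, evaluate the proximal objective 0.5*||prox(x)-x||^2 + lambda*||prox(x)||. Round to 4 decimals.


Step 1: Compute ||x||.
||x|| = 8.6094
Step 2: Compute scaling factor.
scale = max(0, 1 - 2.95/8.6094) = 0.6574
Step 3: prox(x) = [4.6375, 2.3031, 2.0365, -1.0347]
||prox(x)|| = 5.6594
Step 4: Proximal objective.
0.5*||prox-x||^2 = 4.3513
lambda*||prox|| = 16.6952
Total = 21.0464


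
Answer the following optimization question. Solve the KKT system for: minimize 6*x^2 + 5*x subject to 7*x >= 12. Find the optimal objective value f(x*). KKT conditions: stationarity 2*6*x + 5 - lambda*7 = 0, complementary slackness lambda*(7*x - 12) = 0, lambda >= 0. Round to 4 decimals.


Step 1: Try lambda = 0 (constraint inactive).
x_unc = -5/(2*6) = -0.4167
Check: 7*-0.4167 = -2.9169 < 12 -- violated!
Step 2: Constraint must be active: 7*x = 12
x* = 12/7 = 1.7143 (rounded; the exact value 12/7 is used below)
lambda = (2*6*(12/7) + 5)/7 = 3.6531
Step 3: Compute optimal value.
f(x*) = 6*(12/7)^2 + 5*(12/7) = 26.2041


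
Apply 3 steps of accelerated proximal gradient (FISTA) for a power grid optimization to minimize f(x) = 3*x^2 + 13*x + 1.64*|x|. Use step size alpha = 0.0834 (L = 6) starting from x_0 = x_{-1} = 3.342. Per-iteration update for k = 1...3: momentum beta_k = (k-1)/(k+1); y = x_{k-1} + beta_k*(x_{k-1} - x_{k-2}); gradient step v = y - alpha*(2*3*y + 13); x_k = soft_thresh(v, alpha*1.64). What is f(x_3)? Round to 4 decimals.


FISTA on f(x) = 3*x^2 + 13*x + 1.64*|x|
L = 6, alpha = 0.0834
Iteration 1: beta = 0.0, y = 3.342 + 0.0*(3.342 - 3.342) = 3.342
  grad(y) = 33.052, v = y - alpha*grad = 0.5855
  prox(v) = soft_thresh(0.5855, 0.1368) = 0.4487
Iteration 2: beta = 0.3333, y = 0.4487 + 0.3333*(0.4487 - 3.342) = -0.5158
  grad(y) = 9.9055, v = y - alpha*grad = -1.3419
  prox(v) = soft_thresh(-1.3419, 0.1368) = -1.2051
Iteration 3: beta = 0.5, y = -1.2051 + 0.5*(-1.2051 - 0.4487) = -2.032
  grad(y) = 0.8081, v = y - alpha*grad = -2.0994
  prox(v) = soft_thresh(-2.0994, 0.1368) = -1.9626
f(x_3) = 3*(-1.9626)^2 + 13*(-1.9626) + 1.64*|-1.9626| = -10.7397


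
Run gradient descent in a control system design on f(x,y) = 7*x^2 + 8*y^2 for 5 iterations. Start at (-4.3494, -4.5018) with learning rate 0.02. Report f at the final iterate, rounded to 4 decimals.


Gradient descent on f(x,y) = 7*x^2 + 8*y^2.
Starting point: (-4.3494, -4.5018), alpha = 0.02
Step 1: grad_x = 2*7*-4.3494 = -60.8916, grad_y = 2*8*-4.5018 = -72.0288
  x_1 = -4.3494 - 0.02*-60.8916 = -3.1316
  y_1 = -4.5018 - 0.02*-72.0288 = -3.0612
Step 2: grad_x = 2*7*-3.1316 = -43.842, grad_y = 2*8*-3.0612 = -48.9796
  x_2 = -3.1316 - 0.02*-43.842 = -2.2547
  y_2 = -3.0612 - 0.02*-48.9796 = -2.0816
Step 3: grad_x = 2*7*-2.2547 = -31.5662, grad_y = 2*8*-2.0816 = -33.3061
  x_3 = -2.2547 - 0.02*-31.5662 = -1.6234
  y_3 = -2.0816 - 0.02*-33.3061 = -1.4155
Step 4: grad_x = 2*7*-1.6234 = -22.7277, grad_y = 2*8*-1.4155 = -22.6482
  x_4 = -1.6234 - 0.02*-22.7277 = -1.1689
  y_4 = -1.4155 - 0.02*-22.6482 = -0.9625
Step 5: grad_x = 2*7*-1.1689 = -16.3639, grad_y = 2*8*-0.9625 = -15.4007
  x_5 = -1.1689 - 0.02*-16.3639 = -0.8416
  y_5 = -0.9625 - 0.02*-15.4007 = -0.6545
f(-0.8416, -0.6545) = 7*(-0.8416)^2 + 8*(-0.6545)^2 = 8.385


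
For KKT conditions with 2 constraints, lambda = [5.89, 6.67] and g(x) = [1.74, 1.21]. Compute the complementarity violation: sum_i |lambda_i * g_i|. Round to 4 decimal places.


KKT complementary slackness check:
lambda_1 * g_1 = 5.89 * 1.74 = 10.2486
lambda_2 * g_2 = 6.67 * 1.21 = 8.0707
Total violation = 10.2486 + 8.0707 = 18.3193


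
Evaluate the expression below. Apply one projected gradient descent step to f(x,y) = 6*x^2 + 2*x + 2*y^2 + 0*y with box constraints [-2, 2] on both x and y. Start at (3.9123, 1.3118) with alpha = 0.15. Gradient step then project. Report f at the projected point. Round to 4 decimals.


Step 1: Compute gradient at (3.9123, 1.3118).
grad_x = 2*6*3.9123 + 2 = 48.9476
grad_y = 2*2*1.3118 + 0 = 5.2472
Step 2: Gradient step.
x_raw = 3.9123 - 0.15*48.9476 = -3.4298
y_raw = 1.3118 - 0.15*5.2472 = 0.5247
Step 3: Project onto [-2, 2].
x_proj = clip(-3.4298) = -2.0
y_proj = clip(0.5247) = 0.5247
Step 4: Evaluate f.
f(-2.0, 0.5247) = 20.5507


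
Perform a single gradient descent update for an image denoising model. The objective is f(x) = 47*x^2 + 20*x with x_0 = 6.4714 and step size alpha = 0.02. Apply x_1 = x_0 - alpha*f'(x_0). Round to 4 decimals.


We compute the gradient at x_0 and apply the update.
f'(x) = 94*x + 20
f'(6.4714) = 94*6.4714 + 20 = 628.3116
x_1 = 6.4714 - 0.02*628.3116 = -6.0948


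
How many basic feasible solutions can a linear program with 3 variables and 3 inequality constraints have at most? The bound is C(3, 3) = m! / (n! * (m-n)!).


Each vertex corresponds to some choice of n active constraints out of m, so the number of vertices is at most C(m, n) = m! / (n!(m-n)!).
m = 3, n = 3
Numerator: 3 * 2 * 1
Denominator: 3! = 6
C(3, 3) = 1


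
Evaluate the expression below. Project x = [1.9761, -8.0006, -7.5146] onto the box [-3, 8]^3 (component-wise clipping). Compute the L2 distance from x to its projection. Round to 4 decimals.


Project each component onto [-3, 8].
clip(1.9761) = 1.9761, clip(-8.0006) = -3.0, clip(-7.5146) = -3.0
Projection = [1.9761, -3.0, -3.0]
Squared diffs: [0.0, 25.006, 20.3816]
Distance = sqrt(45.3876) = 6.737


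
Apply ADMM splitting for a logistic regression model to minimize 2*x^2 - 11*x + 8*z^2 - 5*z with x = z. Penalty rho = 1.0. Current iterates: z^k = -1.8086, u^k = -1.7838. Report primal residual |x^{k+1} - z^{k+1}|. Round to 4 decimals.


ADMM iteration with rho = 1.0, z^k = -1.8086, u^k = -1.7838
Step 1: x-update.
Minimize 2*x^2 - 11*x + (1.0/2)*(x + 1.8086 - 1.7838)^2
FOC: (2*2 + 1.0)*x = 11 + 1.0*(-1.8086 + 1.7838)
x^{k+1} = 2.195
Step 2: z-update.
Minimize 8*z^2 - 5*z + (1.0/2)*(2.195 - z - 1.7838)^2
FOC: (2*8 + 1.0)*z = 5 + 1.0*(2.195 - 1.7838)
z^{k+1} = 0.3183
Step 3: u-update.
u^{k+1} = -1.7838 + 2.195 - 0.3183 = 0.0929
Step 4: Primal residual = |2.195 - 0.3183| = 1.8767


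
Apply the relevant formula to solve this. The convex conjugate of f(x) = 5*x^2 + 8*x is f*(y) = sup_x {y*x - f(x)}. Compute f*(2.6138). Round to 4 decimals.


f*(y) = sup_x {y*x - a*x^2 - b*x} = sup_x {(y-b)*x - a*x^2}
FOC: (y - b) - 2a*x = 0 => x* = (y - b)/(2a)
x* = (2.6138 - 8)/(2*5) = -0.5386
f*(2.6138) = (y-b)^2/(4a) = (2.6138 - 8)^2/(4*5)
= 29.0112/20 = 1.4506


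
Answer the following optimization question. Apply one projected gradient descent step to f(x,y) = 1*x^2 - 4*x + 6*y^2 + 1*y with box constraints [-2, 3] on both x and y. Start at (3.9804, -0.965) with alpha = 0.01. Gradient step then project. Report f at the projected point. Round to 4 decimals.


Step 1: Compute gradient at (3.9804, -0.965).
grad_x = 2*1*3.9804 - 4 = 3.9608
grad_y = 2*6*-0.965 + 1 = -10.58
Step 2: Gradient step.
x_raw = 3.9804 - 0.01*3.9608 = 3.9408
y_raw = -0.965 - 0.01*-10.58 = -0.8592
Step 3: Project onto [-2, 3].
x_proj = clip(3.9408) = 3.0
y_proj = clip(-0.8592) = -0.8592
Step 4: Evaluate f.
f(3.0, -0.8592) = 0.5701


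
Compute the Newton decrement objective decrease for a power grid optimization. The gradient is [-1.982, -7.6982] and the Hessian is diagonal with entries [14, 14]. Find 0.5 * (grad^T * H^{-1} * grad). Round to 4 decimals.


Step 1: H is diagonal, so H^(-1) * g = [-0.1416, -0.5499].
Step 2: g^T H^(-1) g = sum_i g_i^2 / H_ii
  = (-1.982)^2/14 + (-7.6982)^2/14
  = 0.2806 + 4.233 = 4.5136
Step 3: Objective decrease = 0.5 * g^T H^(-1) g = 2.2568


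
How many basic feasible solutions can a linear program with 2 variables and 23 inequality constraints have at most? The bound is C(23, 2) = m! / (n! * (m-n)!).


Each vertex corresponds to some choice of n active constraints out of m, so the number of vertices is at most C(m, n) = m! / (n!(m-n)!).
m = 23, n = 2
Numerator: 23 * 22
Denominator: 2! = 2
C(23, 2) = 253


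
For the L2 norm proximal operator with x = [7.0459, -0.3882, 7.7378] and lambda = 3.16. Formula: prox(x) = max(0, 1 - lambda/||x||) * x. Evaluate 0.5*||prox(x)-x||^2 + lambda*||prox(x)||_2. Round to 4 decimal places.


Step 1: Compute ||x||.
||x|| = 10.4723
Step 2: Compute scaling factor.
scale = max(0, 1 - 3.16/10.4723) = 0.6983
Step 3: prox(x) = [4.9198, -0.2711, 5.4029]
||prox(x)|| = 7.3123
Step 4: Proximal objective.
0.5*||prox-x||^2 = 4.9928
lambda*||prox|| = 23.1069
Total = 28.0997


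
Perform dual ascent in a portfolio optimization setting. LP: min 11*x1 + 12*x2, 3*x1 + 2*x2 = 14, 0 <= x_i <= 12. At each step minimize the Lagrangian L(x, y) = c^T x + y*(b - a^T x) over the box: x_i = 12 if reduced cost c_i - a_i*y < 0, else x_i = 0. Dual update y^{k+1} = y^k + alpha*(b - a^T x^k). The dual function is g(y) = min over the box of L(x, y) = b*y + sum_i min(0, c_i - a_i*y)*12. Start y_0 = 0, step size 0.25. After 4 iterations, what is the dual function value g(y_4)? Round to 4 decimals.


Dual ascent for LP: min 11*x1 + 12*x2, 3*x1 + 2*x2 = 14, 0 <= x_i <= 12
Step 1: y^k = 0.0, reduced costs: (11.0, 12.0)
  x^k = (0.0, 0.0), subgradient = b - a^T x = 14.0
  y^{k+1} = 0.0 + 0.25*14.0 = 3.5
Step 2: y^k = 3.5, reduced costs: (0.5, 5.0)
  x^k = (0.0, 0.0), subgradient = b - a^T x = 14.0
  y^{k+1} = 3.5 + 0.25*14.0 = 7.0
Step 3: y^k = 7.0, reduced costs: (-10.0, -2.0)
  x^k = (12.0, 12.0), subgradient = b - a^T x = -46.0
  y^{k+1} = 7.0 + 0.25*-46.0 = -4.5
Step 4: y^k = -4.5, reduced costs: (24.5, 21.0)
  x^k = (0.0, 0.0), subgradient = b - a^T x = 14.0
  y^{k+1} = -4.5 + 0.25*14.0 = -1.0
Dual objective at y_4 = -1.0: reduced costs (14.0, 14.0), box minimizer x = (0.0, 0.0)
g(y_4) = b*y + (c1 - a1*y)*x1 + (c2 - a2*y)*x2 = 14*(-1.0) + 14.0*0.0 + 14.0*0.0 = -14.0 + 0.0 + 0.0 = -14.0


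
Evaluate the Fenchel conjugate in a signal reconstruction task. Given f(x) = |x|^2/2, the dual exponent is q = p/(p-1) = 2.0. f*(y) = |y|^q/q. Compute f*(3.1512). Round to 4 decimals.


The conjugate exponent q satisfies 1/p + 1/q = 1.
p = 2, so q = 2/(2 - 1) = 2.0
|y|^q = 3.1512^2.0 = 9.9301
f*(3.1512) = 9.9301 / 2.0 = 4.965


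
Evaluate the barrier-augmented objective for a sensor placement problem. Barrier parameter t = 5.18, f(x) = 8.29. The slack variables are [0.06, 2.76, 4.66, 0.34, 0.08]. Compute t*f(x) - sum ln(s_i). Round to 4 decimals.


Step 1: Compute log-barrier.
ln values: [-2.8134, 1.0152, 1.539, -1.0788, -2.5257]
phi = -(-2.8134 + 1.0152 + 1.539 - 1.0788 - 2.5257) = 3.8637
Step 2: Compute augmented objective.
t*f(x) = 5.18*8.29 = 42.9422
Total = 42.9422 + 3.8637 = 46.8059


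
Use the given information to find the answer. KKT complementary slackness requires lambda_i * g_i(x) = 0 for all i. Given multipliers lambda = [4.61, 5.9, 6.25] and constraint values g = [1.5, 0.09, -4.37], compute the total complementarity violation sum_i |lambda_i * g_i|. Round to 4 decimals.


KKT complementary slackness check:
lambda_1 * g_1 = 4.61 * 1.5 = 6.915
lambda_2 * g_2 = 5.9 * 0.09 = 0.531
lambda_3 * g_3 = 6.25 * -4.37 = -27.3125
Total violation = 6.915 + 0.531 + 27.3125 = 34.7585


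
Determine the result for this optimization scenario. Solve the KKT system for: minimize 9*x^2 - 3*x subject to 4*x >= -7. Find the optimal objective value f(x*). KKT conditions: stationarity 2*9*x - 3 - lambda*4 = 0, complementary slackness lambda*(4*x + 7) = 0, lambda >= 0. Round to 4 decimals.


Step 1: Try lambda = 0 (constraint inactive).
Stationarity: 2*9*x - 3 = 0
x* = 3/(2*9) = 1/6 = 0.1667 (rounded; the exact value 1/6 is used below)
Check constraint: 4*0.1667 = 0.6668 >= -7 -- satisfied.
Step 2: Compute optimal value.
f(x*) = 9*(1/6)^2 - 3*(1/6) = -0.25


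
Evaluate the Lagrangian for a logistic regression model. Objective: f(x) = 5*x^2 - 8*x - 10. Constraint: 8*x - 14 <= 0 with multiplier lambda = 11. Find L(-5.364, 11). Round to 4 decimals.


Step 1: Evaluate f(x).
f(-5.364) = 5*(-5.364)^2 - 8*(-5.364) - 10 = 176.7745
Step 2: Evaluate g(x).
g(-5.364) = 8*-5.364 - 14 = -56.912
Step 3: Compute Lagrangian.
L = 176.7745 + 11*-56.912 = -449.2575


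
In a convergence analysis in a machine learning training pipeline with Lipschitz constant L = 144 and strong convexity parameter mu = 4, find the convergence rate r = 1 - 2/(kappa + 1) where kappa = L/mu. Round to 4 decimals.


Step 1: Compute the condition number.
kappa = L/mu = 144/4 = 36.0
Step 2: Compute the convergence rate.
r = 1 - 2/(kappa + 1) = 1 - 2*mu/(L + mu) = (L - mu)/(L + mu) = 140/148 = 0.9459


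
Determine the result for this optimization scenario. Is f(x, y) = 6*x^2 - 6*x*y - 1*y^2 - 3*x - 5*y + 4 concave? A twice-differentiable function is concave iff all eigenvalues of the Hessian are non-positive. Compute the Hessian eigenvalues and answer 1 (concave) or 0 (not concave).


The Hessian of f(x,y) = 6*x^2 - 6*x*y - 1*y^2 - 3*x - 5*y + 4 is:
H = [[12, -6], [-6, -2]]
Trace = 12 - 2 = 10
Determinant = 12*-2 - (-6)^2 = -60
Discriminant = (10)^2 - 4*-60 = 340.0
Eigenvalues: lambda_1 = -4.2195, lambda_2 = 14.2195
The function is not concave.

0


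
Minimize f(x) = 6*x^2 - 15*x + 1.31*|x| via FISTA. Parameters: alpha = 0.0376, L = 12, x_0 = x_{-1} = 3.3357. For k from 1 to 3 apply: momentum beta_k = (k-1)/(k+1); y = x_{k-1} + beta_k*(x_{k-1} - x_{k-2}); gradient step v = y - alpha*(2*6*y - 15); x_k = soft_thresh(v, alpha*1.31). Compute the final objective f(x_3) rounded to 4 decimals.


FISTA on f(x) = 6*x^2 - 15*x + 1.31*|x|
L = 12, alpha = 0.0376
Iteration 1: beta = 0.0, y = 3.3357 + 0.0*(3.3357 - 3.3357) = 3.3357
  grad(y) = 25.0284, v = y - alpha*grad = 2.3946
  prox(v) = soft_thresh(2.3946, 0.0493) = 2.3454
Iteration 2: beta = 0.3333, y = 2.3454 + 0.3333*(2.3454 - 3.3357) = 2.0153
  grad(y) = 9.1832, v = y - alpha*grad = 1.67
  prox(v) = soft_thresh(1.67, 0.0493) = 1.6207
Iteration 3: beta = 0.5, y = 1.6207 + 0.5*(1.6207 - 2.3454) = 1.2584
  grad(y) = 0.1008, v = y - alpha*grad = 1.2546
  prox(v) = soft_thresh(1.2546, 0.0493) = 1.2054
f(x_3) = 6*1.2054^2 - 15*1.2054 + 1.31*|1.2054| = -7.784


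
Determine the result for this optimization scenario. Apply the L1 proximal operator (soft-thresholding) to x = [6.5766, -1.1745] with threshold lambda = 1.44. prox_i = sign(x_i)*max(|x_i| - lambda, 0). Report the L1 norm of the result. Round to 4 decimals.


Soft-thresholding with lambda = 1.44:
prox(6.5766) = sign(6.5766)*max(|6.5766| - 1.44, 0) = 5.1366
prox(-1.1745) = sign(-1.1745)*max(|-1.1745| - 1.44, 0) = 0.0
prox(x) = [5.1366, 0.0]
||prox(x)||_1 = 5.1366 + 0.0 = 5.1366


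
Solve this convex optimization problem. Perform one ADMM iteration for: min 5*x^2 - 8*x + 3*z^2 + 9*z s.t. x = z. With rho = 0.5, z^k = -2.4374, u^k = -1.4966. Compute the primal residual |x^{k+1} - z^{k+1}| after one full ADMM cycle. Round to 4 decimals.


ADMM iteration with rho = 0.5, z^k = -2.4374, u^k = -1.4966
Step 1: x-update.
Minimize 5*x^2 - 8*x + (0.5/2)*(x + 2.4374 - 1.4966)^2
FOC: (2*5 + 0.5)*x = 8 + 0.5*(-2.4374 + 1.4966)
x^{k+1} = 0.7171
Step 2: z-update.
Minimize 3*z^2 + 9*z + (0.5/2)*(0.7171 - z - 1.4966)^2
FOC: (2*3 + 0.5)*z = -9 + 0.5*(0.7171 - 1.4966)
z^{k+1} = -1.4446
Step 3: u-update.
u^{k+1} = -1.4966 + 0.7171 + 1.4446 = 0.6651
Step 4: Primal residual = |0.7171 + 1.4446| = 2.1617


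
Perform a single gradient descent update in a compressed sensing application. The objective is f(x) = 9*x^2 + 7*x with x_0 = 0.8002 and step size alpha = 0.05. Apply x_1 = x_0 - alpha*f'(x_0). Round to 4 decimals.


We compute the gradient at x_0 and apply the update.
f'(x) = 18*x + 7
f'(0.8002) = 18*0.8002 + 7 = 21.4036
x_1 = 0.8002 - 0.05*21.4036 = -0.27


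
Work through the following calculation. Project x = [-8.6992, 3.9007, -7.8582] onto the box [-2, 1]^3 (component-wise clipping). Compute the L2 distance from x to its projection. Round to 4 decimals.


Project each component onto [-2, 1].
clip(-8.6992) = -2.0, clip(3.9007) = 1.0, clip(-7.8582) = -2.0
Projection = [-2.0, 1.0, -2.0]
Squared diffs: [44.8793, 8.4141, 34.3185]
Distance = sqrt(87.6119) = 9.3601


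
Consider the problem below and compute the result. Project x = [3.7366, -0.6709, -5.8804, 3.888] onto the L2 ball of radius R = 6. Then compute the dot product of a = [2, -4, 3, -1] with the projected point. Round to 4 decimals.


Step 1: Compute ||x|| (intermediates to 6 decimals).
||x|| = sqrt(3.7366^2 + (-0.6709)^2 + (-5.8804)^2 + 3.888^2) = 8.006743
Step 2: Project.
Since ||x|| > R, scale = R/||x|| = 6/8.006743 = 0.749368, proj(x) = scale * x
proj(x) = [2.800088, -0.502751, -4.406584, 2.913543]
Step 3: Dot product.
a^T * proj(x) = 2*2.800088 - 4*(-0.502751) + 3*(-4.406584) - 1*2.913543 = -8.5221


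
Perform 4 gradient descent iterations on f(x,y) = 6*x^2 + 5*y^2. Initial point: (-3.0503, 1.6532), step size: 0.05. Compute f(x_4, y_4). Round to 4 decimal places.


Gradient descent on f(x,y) = 6*x^2 + 5*y^2.
Starting point: (-3.0503, 1.6532), alpha = 0.05
Step 1: grad_x = 2*6*-3.0503 = -36.6036, grad_y = 2*5*1.6532 = 16.532
  x_1 = -3.0503 - 0.05*-36.6036 = -1.2201
  y_1 = 1.6532 - 0.05*16.532 = 0.8266
Step 2: grad_x = 2*6*-1.2201 = -14.6414, grad_y = 2*5*0.8266 = 8.266
  x_2 = -1.2201 - 0.05*-14.6414 = -0.488
  y_2 = 0.8266 - 0.05*8.266 = 0.4133
Step 3: grad_x = 2*6*-0.488 = -5.8566, grad_y = 2*5*0.4133 = 4.133
  x_3 = -0.488 - 0.05*-5.8566 = -0.1952
  y_3 = 0.4133 - 0.05*4.133 = 0.2067
Step 4: grad_x = 2*6*-0.1952 = -2.3426, grad_y = 2*5*0.2067 = 2.0665
  x_4 = -0.1952 - 0.05*-2.3426 = -0.0781
  y_4 = 0.2067 - 0.05*2.0665 = 0.1033
f(-0.0781, 0.1033) = 6*(-0.0781)^2 + 5*0.1033^2 = 0.09


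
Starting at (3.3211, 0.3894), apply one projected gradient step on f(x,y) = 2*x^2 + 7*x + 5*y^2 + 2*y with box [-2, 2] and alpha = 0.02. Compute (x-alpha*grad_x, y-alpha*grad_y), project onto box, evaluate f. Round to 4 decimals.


Step 1: Compute gradient at (3.3211, 0.3894).
grad_x = 2*2*3.3211 + 7 = 20.2844
grad_y = 2*5*0.3894 + 2 = 5.894
Step 2: Gradient step.
x_raw = 3.3211 - 0.02*20.2844 = 2.9154
y_raw = 0.3894 - 0.02*5.894 = 0.2715
Step 3: Project onto [-2, 2].
x_proj = clip(2.9154) = 2.0
y_proj = clip(0.2715) = 0.2715
Step 4: Evaluate f.
f(2.0, 0.2715) = 22.9117


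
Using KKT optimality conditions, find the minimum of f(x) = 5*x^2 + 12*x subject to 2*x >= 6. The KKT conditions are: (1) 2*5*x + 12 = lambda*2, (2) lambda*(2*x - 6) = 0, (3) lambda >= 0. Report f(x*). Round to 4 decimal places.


Step 1: Try lambda = 0 (constraint inactive).
x_unc = -12/(2*5) = -1.2
Check: 2*-1.2 = -2.4 < 6 -- violated!
Step 2: Constraint must be active: 2*x = 6
x* = 6/2 = 3.0
lambda = (2*5*3.0 + 12)/2 = 21.0
Step 3: Compute optimal value.
f(x*) = 5*3.0^2 + 12*3.0 = 81.0


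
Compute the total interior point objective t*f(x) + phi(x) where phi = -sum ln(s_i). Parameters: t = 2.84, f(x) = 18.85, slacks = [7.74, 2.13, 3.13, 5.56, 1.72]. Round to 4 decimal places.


Step 1: Compute log-barrier.
ln values: [2.0464, 0.7561, 1.141, 1.7156, 0.5423]
phi = -(2.0464 + 0.7561 + 1.141 + 1.7156 + 0.5423) = -6.2015
Step 2: Compute augmented objective.
t*f(x) = 2.84*18.85 = 53.534
Total = 53.534 - 6.2015 = 47.3325


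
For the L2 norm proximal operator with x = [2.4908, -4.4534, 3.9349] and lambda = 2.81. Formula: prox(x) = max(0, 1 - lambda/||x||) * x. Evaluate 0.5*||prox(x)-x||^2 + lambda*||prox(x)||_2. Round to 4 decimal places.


Step 1: Compute ||x||.
||x|| = 6.4436
Step 2: Compute scaling factor.
scale = max(0, 1 - 2.81/6.4436) = 0.5639
Step 3: prox(x) = [1.4046, -2.5113, 2.2189]
||prox(x)|| = 3.6336
Step 4: Proximal objective.
0.5*||prox-x||^2 = 3.9481
lambda*||prox|| = 10.2104
Total = 14.1585


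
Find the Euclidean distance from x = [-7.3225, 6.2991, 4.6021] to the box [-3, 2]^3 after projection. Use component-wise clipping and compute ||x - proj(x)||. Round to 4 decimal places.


Project each component onto [-3, 2].
clip(-7.3225) = -3.0, clip(6.2991) = 2.0, clip(4.6021) = 2.0
Projection = [-3.0, 2.0, 2.0]
Squared diffs: [18.684, 18.4823, 6.7709]
Distance = sqrt(43.9372) = 6.6285


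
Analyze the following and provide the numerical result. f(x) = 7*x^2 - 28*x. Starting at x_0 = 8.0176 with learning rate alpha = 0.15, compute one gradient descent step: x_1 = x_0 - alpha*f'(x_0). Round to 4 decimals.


We compute the gradient at x_0 and apply the update.
f'(x) = 14*x - 28
f'(8.0176) = 14*8.0176 - 28 = 84.2464
x_1 = 8.0176 - 0.15*84.2464 = -4.6194


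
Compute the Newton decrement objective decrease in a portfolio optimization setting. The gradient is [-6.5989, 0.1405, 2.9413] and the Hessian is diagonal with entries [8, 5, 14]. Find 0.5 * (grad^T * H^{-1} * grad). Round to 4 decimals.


Step 1: H is diagonal, so H^(-1) * g = [-0.8249, 0.0281, 0.2101].
Step 2: g^T H^(-1) g = sum_i g_i^2 / H_ii
  = (-6.5989)^2/8 + (0.1405)^2/5 + (2.9413)^2/14
  = 5.4432 + 0.0039 + 0.6179 = 6.0651
Step 3: Objective decrease = 0.5 * g^T H^(-1) g = 3.0325


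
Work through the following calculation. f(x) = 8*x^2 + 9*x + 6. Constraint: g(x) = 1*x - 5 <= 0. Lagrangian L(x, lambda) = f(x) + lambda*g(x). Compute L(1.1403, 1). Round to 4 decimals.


Step 1: Evaluate f(x).
f(1.1403) = 8*1.1403^2 + 9*1.1403 + 6 = 26.665
Step 2: Evaluate g(x).
g(1.1403) = 1*1.1403 - 5 = -3.8597
Step 3: Compute Lagrangian.
L = 26.665 + 1*-3.8597 = 22.8053


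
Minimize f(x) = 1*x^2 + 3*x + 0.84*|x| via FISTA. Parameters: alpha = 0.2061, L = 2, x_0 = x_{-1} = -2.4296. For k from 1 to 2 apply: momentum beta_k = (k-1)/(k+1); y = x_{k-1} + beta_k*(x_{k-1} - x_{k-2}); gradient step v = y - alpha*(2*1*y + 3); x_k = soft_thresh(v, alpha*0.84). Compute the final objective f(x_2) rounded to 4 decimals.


FISTA on f(x) = 1*x^2 + 3*x + 0.84*|x|
L = 2, alpha = 0.2061
Iteration 1: beta = 0.0, y = -2.4296 + 0.0*(-2.4296 + 2.4296) = -2.4296
  grad(y) = -1.8592, v = y - alpha*grad = -2.0464
  prox(v) = soft_thresh(-2.0464, 0.1731) = -1.8733
Iteration 2: beta = 0.3333, y = -1.8733 + 0.3333*(-1.8733 + 2.4296) = -1.6879
  grad(y) = -0.3757, v = y - alpha*grad = -1.6104
  prox(v) = soft_thresh(-1.6104, 0.1731) = -1.4373
f(x_2) = 1*(-1.4373)^2 + 3*(-1.4373) + 0.84*|-1.4373| = -1.0387


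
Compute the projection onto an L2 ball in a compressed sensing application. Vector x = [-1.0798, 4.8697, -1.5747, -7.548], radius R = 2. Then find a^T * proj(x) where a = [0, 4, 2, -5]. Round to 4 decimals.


Step 1: Compute ||x|| (intermediates to 6 decimals).
||x|| = sqrt((-1.0798)^2 + 4.8697^2 + (-1.5747)^2 + (-7.548)^2) = 9.183242
Step 2: Project.
Since ||x|| > R, scale = R/||x|| = 2/9.183242 = 0.217788, proj(x) = scale * x
proj(x) = [-0.235167, 1.060562, -0.342951, -1.643864]
Step 3: Dot product.
a^T * proj(x) = 0*(-0.235167) + 4*1.060562 + 2*(-0.342951) - 5*(-1.643864) = 11.7757


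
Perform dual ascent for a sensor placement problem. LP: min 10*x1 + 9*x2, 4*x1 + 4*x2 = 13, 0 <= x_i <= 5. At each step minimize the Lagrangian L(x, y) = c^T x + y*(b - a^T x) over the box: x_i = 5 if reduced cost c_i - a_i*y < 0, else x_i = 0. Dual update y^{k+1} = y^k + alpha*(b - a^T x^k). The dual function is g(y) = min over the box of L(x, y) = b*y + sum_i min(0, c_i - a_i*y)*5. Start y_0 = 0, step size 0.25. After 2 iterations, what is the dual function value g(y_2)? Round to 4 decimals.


Dual ascent for LP: min 10*x1 + 9*x2, 4*x1 + 4*x2 = 13, 0 <= x_i <= 5
Step 1: y^k = 0.0, reduced costs: (10.0, 9.0)
  x^k = (0.0, 0.0), subgradient = b - a^T x = 13.0
  y^{k+1} = 0.0 + 0.25*13.0 = 3.25
Step 2: y^k = 3.25, reduced costs: (-3.0, -4.0)
  x^k = (5.0, 5.0), subgradient = b - a^T x = -27.0
  y^{k+1} = 3.25 + 0.25*-27.0 = -3.5
Dual objective at y_2 = -3.5: reduced costs (24.0, 23.0), box minimizer x = (0.0, 0.0)
g(y_2) = b*y + (c1 - a1*y)*x1 + (c2 - a2*y)*x2 = 13*(-3.5) + 24.0*0.0 + 23.0*0.0 = -45.5 + 0.0 + 0.0 = -45.5


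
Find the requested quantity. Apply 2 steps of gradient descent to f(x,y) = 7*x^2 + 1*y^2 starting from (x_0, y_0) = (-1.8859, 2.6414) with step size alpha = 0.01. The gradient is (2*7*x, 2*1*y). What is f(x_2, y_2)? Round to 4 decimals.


Gradient descent on f(x,y) = 7*x^2 + 1*y^2.
Starting point: (-1.8859, 2.6414), alpha = 0.01
Step 1: grad_x = 2*7*-1.8859 = -26.4026, grad_y = 2*1*2.6414 = 5.2828
  x_1 = -1.8859 - 0.01*-26.4026 = -1.6219
  y_1 = 2.6414 - 0.01*5.2828 = 2.5886
Step 2: grad_x = 2*7*-1.6219 = -22.7062, grad_y = 2*1*2.5886 = 5.1771
  x_2 = -1.6219 - 0.01*-22.7062 = -1.3948
  y_2 = 2.5886 - 0.01*5.1771 = 2.5368
f(-1.3948, 2.5368) = 7*(-1.3948)^2 + 1*2.5368^2 = 20.0539


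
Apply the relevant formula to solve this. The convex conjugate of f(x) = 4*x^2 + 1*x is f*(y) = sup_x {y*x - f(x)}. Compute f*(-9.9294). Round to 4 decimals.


f*(y) = sup_x {y*x - a*x^2 - b*x} = sup_x {(y-b)*x - a*x^2}
FOC: (y - b) - 2a*x = 0 => x* = (y - b)/(2a)
x* = (-9.9294 - 1)/(2*4) = -1.3662
f*(-9.9294) = (y-b)^2/(4a) = (-9.9294 - 1)^2/(4*4)
= 119.4518/16 = 7.4657


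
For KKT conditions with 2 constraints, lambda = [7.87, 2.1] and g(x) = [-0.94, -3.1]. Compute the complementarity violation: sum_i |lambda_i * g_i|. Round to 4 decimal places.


KKT complementary slackness check:
lambda_1 * g_1 = 7.87 * -0.94 = -7.3978
lambda_2 * g_2 = 2.1 * -3.1 = -6.51
Total violation = 7.3978 + 6.51 = 13.9078


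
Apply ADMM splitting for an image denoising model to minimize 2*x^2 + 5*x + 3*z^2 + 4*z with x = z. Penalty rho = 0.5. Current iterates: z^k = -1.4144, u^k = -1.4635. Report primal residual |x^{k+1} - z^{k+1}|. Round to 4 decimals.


ADMM iteration with rho = 0.5, z^k = -1.4144, u^k = -1.4635
Step 1: x-update.
Minimize 2*x^2 + 5*x + (0.5/2)*(x + 1.4144 - 1.4635)^2
FOC: (2*2 + 0.5)*x = -5 + 0.5*(-1.4144 + 1.4635)
x^{k+1} = -1.1057
Step 2: z-update.
Minimize 3*z^2 + 4*z + (0.5/2)*(-1.1057 - z - 1.4635)^2
FOC: (2*3 + 0.5)*z = -4 + 0.5*(-1.1057 - 1.4635)
z^{k+1} = -0.813
Step 3: u-update.
u^{k+1} = -1.4635 - 1.1057 + 0.813 = -1.7561
Step 4: Primal residual = |-1.1057 + 0.813| = 0.2926


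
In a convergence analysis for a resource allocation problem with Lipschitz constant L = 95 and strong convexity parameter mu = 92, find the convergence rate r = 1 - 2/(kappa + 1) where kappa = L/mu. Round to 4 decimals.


Step 1: Compute the condition number.
kappa = L/mu = 95/92 = 1.0326
Step 2: Compute the convergence rate.
r = 1 - 2/(kappa + 1) = 1 - 2*mu/(L + mu) = (L - mu)/(L + mu) = 3/187 = 0.016


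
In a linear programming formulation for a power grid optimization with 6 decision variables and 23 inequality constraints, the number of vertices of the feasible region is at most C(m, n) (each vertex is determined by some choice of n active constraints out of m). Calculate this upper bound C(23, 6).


Each vertex corresponds to some choice of n active constraints out of m, so the number of vertices is at most C(m, n) = m! / (n!(m-n)!).
m = 23, n = 6
Numerator: 23 * 22 * 21 * 20 * 19 * 18
Denominator: 6! = 720
C(23, 6) = 100947


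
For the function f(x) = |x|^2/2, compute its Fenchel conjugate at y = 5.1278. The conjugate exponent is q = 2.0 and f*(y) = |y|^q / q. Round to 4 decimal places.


The conjugate exponent q satisfies 1/p + 1/q = 1.
p = 2, so q = 2/(2 - 1) = 2.0
|y|^q = 5.1278^2.0 = 26.2943
f*(5.1278) = 26.2943 / 2.0 = 13.1472


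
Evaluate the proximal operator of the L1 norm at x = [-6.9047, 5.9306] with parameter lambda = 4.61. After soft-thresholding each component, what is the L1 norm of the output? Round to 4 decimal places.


Soft-thresholding with lambda = 4.61:
prox(-6.9047) = sign(-6.9047)*max(|-6.9047| - 4.61, 0) = -2.2947
prox(5.9306) = sign(5.9306)*max(|5.9306| - 4.61, 0) = 1.3206
prox(x) = [-2.2947, 1.3206]
||prox(x)||_1 = 2.2947 + 1.3206 = 3.6153


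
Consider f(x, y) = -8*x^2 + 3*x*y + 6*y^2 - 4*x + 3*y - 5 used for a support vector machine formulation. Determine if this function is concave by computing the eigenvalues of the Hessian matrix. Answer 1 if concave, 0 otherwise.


The Hessian of f(x,y) = -8*x^2 + 3*x*y + 6*y^2 - 4*x + 3*y - 5 is:
H = [[-16, 3], [3, 12]]
Trace = -16 + 12 = -4
Determinant = -16*12 - (3)^2 = -201
Discriminant = (-4)^2 - 4*-201 = 820.0
Eigenvalues: lambda_1 = -16.3178, lambda_2 = 12.3178
The function is not concave.

0


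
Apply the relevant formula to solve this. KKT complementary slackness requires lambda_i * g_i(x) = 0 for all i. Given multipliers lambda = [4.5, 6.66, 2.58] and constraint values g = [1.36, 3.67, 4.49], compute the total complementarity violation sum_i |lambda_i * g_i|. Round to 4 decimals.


KKT complementary slackness check:
lambda_1 * g_1 = 4.5 * 1.36 = 6.12
lambda_2 * g_2 = 6.66 * 3.67 = 24.4422
lambda_3 * g_3 = 2.58 * 4.49 = 11.5842
Total violation = 6.12 + 24.4422 + 11.5842 = 42.1464


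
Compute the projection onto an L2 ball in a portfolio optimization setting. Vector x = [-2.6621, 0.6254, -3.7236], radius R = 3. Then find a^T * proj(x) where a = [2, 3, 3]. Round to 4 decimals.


Step 1: Compute ||x|| (intermediates to 6 decimals).
||x|| = sqrt((-2.6621)^2 + 0.6254^2 + (-3.7236)^2) = 4.619859
Step 2: Project.
Since ||x|| > R, scale = R/||x|| = 3/4.619859 = 0.64937, proj(x) = scale * x
proj(x) = [-1.728688, 0.406116, -2.417994]
Step 3: Dot product.
a^T * proj(x) = 2*(-1.728688) + 3*0.406116 + 3*(-2.417994) = -9.493


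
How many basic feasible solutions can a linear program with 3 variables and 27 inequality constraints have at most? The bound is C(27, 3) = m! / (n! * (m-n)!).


Each vertex corresponds to some choice of n active constraints out of m, so the number of vertices is at most C(m, n) = m! / (n!(m-n)!).
m = 27, n = 3
Numerator: 27 * 26 * 25
Denominator: 3! = 6
C(27, 3) = 2925


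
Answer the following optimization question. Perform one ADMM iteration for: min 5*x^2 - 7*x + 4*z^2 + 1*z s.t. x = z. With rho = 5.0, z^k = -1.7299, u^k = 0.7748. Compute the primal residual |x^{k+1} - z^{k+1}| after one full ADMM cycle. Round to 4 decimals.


ADMM iteration with rho = 5.0, z^k = -1.7299, u^k = 0.7748
Step 1: x-update.
Minimize 5*x^2 - 7*x + (5.0/2)*(x + 1.7299 + 0.7748)^2
FOC: (2*5 + 5.0)*x = 7 + 5.0*(-1.7299 - 0.7748)
x^{k+1} = -0.3682
Step 2: z-update.
Minimize 4*z^2 + 1*z + (5.0/2)*(-0.3682 - z + 0.7748)^2
FOC: (2*4 + 5.0)*z = -1 + 5.0*(-0.3682 + 0.7748)
z^{k+1} = 0.0794
Step 3: u-update.
u^{k+1} = 0.7748 - 0.3682 - 0.0794 = 0.3271
Step 4: Primal residual = |-0.3682 - 0.0794| = 0.4477


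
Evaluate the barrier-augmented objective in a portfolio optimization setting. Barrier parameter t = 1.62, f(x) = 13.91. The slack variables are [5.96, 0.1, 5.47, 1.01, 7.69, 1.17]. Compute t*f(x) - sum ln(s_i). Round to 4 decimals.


Step 1: Compute log-barrier.
ln values: [1.7851, -2.3026, 1.6993, 0.01, 2.0399, 0.157]
phi = -(1.7851 - 2.3026 + 1.6993 + 0.01 + 2.0399 + 0.157) = -3.3886
Step 2: Compute augmented objective.
t*f(x) = 1.62*13.91 = 22.5342
Total = 22.5342 - 3.3886 = 19.1456


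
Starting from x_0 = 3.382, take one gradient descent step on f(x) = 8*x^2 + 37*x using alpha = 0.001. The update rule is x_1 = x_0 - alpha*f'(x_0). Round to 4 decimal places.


We compute the gradient at x_0 and apply the update.
f'(x) = 16*x + 37
f'(3.382) = 16*3.382 + 37 = 91.112
x_1 = 3.382 - 0.001*91.112 = 3.2909


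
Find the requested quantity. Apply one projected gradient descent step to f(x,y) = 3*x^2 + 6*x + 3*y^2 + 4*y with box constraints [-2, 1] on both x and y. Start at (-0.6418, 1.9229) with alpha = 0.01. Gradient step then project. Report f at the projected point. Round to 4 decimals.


Step 1: Compute gradient at (-0.6418, 1.9229).
grad_x = 2*3*-0.6418 + 6 = 2.1492
grad_y = 2*3*1.9229 + 4 = 15.5374
Step 2: Gradient step.
x_raw = -0.6418 - 0.01*2.1492 = -0.6633
y_raw = 1.9229 - 0.01*15.5374 = 1.7675
Step 3: Project onto [-2, 1].
x_proj = clip(-0.6633) = -0.6633
y_proj = clip(1.7675) = 1.0
Step 4: Evaluate f.
f(-0.6633, 1.0) = 4.3401


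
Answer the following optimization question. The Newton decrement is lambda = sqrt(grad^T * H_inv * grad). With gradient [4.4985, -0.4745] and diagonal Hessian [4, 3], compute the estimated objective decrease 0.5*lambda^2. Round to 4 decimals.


Step 1: H is diagonal, so H^(-1) * g = [1.1246, -0.1582].
Step 2: g^T H^(-1) g = sum_i g_i^2 / H_ii
  = (4.4985)^2/4 + (-0.4745)^2/3
  = 5.0591 + 0.0751 = 5.1342
Step 3: Objective decrease = 0.5 * g^T H^(-1) g = 2.5671
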